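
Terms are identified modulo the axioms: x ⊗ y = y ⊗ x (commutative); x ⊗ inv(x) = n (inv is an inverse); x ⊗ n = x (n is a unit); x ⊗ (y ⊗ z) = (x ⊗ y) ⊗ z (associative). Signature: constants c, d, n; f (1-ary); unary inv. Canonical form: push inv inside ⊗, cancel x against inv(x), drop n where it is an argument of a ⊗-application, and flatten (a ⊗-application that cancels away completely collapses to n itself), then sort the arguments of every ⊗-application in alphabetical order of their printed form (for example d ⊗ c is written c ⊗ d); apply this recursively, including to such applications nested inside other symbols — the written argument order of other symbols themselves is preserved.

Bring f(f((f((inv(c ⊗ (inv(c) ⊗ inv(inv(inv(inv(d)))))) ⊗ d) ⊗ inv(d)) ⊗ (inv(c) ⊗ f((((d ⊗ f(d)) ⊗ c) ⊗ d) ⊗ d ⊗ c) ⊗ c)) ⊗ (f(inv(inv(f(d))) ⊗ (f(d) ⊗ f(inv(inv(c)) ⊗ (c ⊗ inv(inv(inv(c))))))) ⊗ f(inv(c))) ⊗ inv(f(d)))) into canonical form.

Answer: f(f(f(c ⊗ c ⊗ d ⊗ d ⊗ d ⊗ f(d)) ⊗ f(f(c) ⊗ f(d) ⊗ f(d)) ⊗ f(inv(c)) ⊗ f(inv(d)) ⊗ inv(f(d))))

Derivation:
Work inside:  (f((inv(c ⊗ (inv(c) ⊗ inv(inv(inv(inv(d)))))) ⊗ d) ⊗ inv(d)) ⊗ (inv(c) ⊗ f((((d ⊗ f(d)) ⊗ c) ⊗ d) ⊗ d ⊗ c) ⊗ c)) ⊗ (f(inv(inv(f(d))) ⊗ (f(d) ⊗ f(inv(inv(c)) ⊗ (c ⊗ inv(inv(inv(c))))))) ⊗ f(inv(c))) ⊗ inv(f(d))
Push inv inside:  distribute inv over ⊗ and collapse double inv
Inverses cancel:  c cancels
Combine occurrences:  f(inv(d)) ⊗ f(c ⊗ c ⊗ d ⊗ d ⊗ d ⊗ f(d)) ⊗ f(f(c) ⊗ f(d) ⊗ f(d)) ⊗ f(inv(c)) ⊗ inv(f(d))
Order the arguments:  f(c ⊗ c ⊗ d ⊗ d ⊗ d ⊗ f(d)) ⊗ f(f(c) ⊗ f(d) ⊗ f(d)) ⊗ f(inv(c)) ⊗ f(inv(d)) ⊗ inv(f(d))
Put back:  f(f(f(c ⊗ c ⊗ d ⊗ d ⊗ d ⊗ f(d)) ⊗ f(f(c) ⊗ f(d) ⊗ f(d)) ⊗ f(inv(c)) ⊗ f(inv(d)) ⊗ inv(f(d))))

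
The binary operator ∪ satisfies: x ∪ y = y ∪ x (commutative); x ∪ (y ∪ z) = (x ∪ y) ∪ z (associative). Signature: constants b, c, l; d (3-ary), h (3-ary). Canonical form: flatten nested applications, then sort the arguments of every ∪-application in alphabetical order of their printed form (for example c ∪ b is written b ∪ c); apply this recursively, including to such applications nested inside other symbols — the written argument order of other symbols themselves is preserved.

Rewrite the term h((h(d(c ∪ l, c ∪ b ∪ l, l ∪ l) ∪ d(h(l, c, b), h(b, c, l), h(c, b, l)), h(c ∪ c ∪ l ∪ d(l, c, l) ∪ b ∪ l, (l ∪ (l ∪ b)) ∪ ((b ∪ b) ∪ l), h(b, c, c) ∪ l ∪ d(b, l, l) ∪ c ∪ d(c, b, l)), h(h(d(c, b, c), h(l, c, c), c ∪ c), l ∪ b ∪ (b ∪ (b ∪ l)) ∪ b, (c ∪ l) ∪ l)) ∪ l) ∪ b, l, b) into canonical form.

Work inside:  (h(d(c ∪ l, c ∪ b ∪ l, l ∪ l) ∪ d(h(l, c, b), h(b, c, l), h(c, b, l)), h(c ∪ c ∪ l ∪ d(l, c, l) ∪ b ∪ l, (l ∪ (l ∪ b)) ∪ ((b ∪ b) ∪ l), h(b, c, c) ∪ l ∪ d(b, l, l) ∪ c ∪ d(c, b, l)), h(h(d(c, b, c), h(l, c, c), c ∪ c), l ∪ b ∪ (b ∪ (b ∪ l)) ∪ b, (c ∪ l) ∪ l)) ∪ l) ∪ b
Flatten:  h(d(c ∪ l, c ∪ b ∪ l, l ∪ l) ∪ d(h(l, c, b), h(b, c, l), h(c, b, l)), h(c ∪ c ∪ l ∪ d(l, c, l) ∪ b ∪ l, (l ∪ (l ∪ b)) ∪ ((b ∪ b) ∪ l), h(b, c, c) ∪ l ∪ d(b, l, l) ∪ c ∪ d(c, b, l)), h(h(d(c, b, c), h(l, c, c), c ∪ c), l ∪ b ∪ (b ∪ (b ∪ l)) ∪ b, (c ∪ l) ∪ l)) ∪ l ∪ b
Canonicalize subterm:  h(d(c ∪ l, c ∪ b ∪ l, l ∪ l) ∪ d(h(l, c, b), h(b, c, l), h(c, b, l)), h(c ∪ c ∪ l ∪ d(l, c, l) ∪ b ∪ l, (l ∪ (l ∪ b)) ∪ ((b ∪ b) ∪ l), h(b, c, c) ∪ l ∪ d(b, l, l) ∪ c ∪ d(c, b, l)), h(h(d(c, b, c), h(l, c, c), c ∪ c), l ∪ b ∪ (b ∪ (b ∪ l)) ∪ b, (c ∪ l) ∪ l))  →  h(d(c ∪ l, b ∪ c ∪ l, l ∪ l) ∪ d(h(l, c, b), h(b, c, l), h(c, b, l)), h(b ∪ c ∪ c ∪ d(l, c, l) ∪ l ∪ l, b ∪ b ∪ b ∪ l ∪ l ∪ l, c ∪ d(b, l, l) ∪ d(c, b, l) ∪ h(b, c, c) ∪ l), h(h(d(c, b, c), h(l, c, c), c ∪ c), b ∪ b ∪ b ∪ b ∪ l ∪ l, c ∪ l ∪ l))
Sort arguments:  b ∪ h(d(c ∪ l, b ∪ c ∪ l, l ∪ l) ∪ d(h(l, c, b), h(b, c, l), h(c, b, l)), h(b ∪ c ∪ c ∪ d(l, c, l) ∪ l ∪ l, b ∪ b ∪ b ∪ l ∪ l ∪ l, c ∪ d(b, l, l) ∪ d(c, b, l) ∪ h(b, c, c) ∪ l), h(h(d(c, b, c), h(l, c, c), c ∪ c), b ∪ b ∪ b ∪ b ∪ l ∪ l, c ∪ l ∪ l)) ∪ l
Rebuild:  h(b ∪ h(d(c ∪ l, b ∪ c ∪ l, l ∪ l) ∪ d(h(l, c, b), h(b, c, l), h(c, b, l)), h(b ∪ c ∪ c ∪ d(l, c, l) ∪ l ∪ l, b ∪ b ∪ b ∪ l ∪ l ∪ l, c ∪ d(b, l, l) ∪ d(c, b, l) ∪ h(b, c, c) ∪ l), h(h(d(c, b, c), h(l, c, c), c ∪ c), b ∪ b ∪ b ∪ b ∪ l ∪ l, c ∪ l ∪ l)) ∪ l, l, b)

Answer: h(b ∪ h(d(c ∪ l, b ∪ c ∪ l, l ∪ l) ∪ d(h(l, c, b), h(b, c, l), h(c, b, l)), h(b ∪ c ∪ c ∪ d(l, c, l) ∪ l ∪ l, b ∪ b ∪ b ∪ l ∪ l ∪ l, c ∪ d(b, l, l) ∪ d(c, b, l) ∪ h(b, c, c) ∪ l), h(h(d(c, b, c), h(l, c, c), c ∪ c), b ∪ b ∪ b ∪ b ∪ l ∪ l, c ∪ l ∪ l)) ∪ l, l, b)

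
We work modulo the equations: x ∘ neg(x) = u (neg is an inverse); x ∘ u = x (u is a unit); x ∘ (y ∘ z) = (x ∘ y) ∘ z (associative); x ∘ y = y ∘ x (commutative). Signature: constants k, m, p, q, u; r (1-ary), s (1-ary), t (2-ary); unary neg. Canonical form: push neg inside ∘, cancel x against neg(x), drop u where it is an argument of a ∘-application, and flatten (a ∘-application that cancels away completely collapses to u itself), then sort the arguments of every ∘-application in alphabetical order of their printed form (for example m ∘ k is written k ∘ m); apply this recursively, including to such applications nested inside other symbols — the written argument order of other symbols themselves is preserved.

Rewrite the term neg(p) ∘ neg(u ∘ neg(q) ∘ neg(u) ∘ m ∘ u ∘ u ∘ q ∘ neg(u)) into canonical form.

Answer: neg(m) ∘ neg(p)

Derivation:
Push neg inside:  distribute neg over ∘ and collapse double neg
Cancel inverse pairs:  q cancels
Collect:  neg(p) ∘ neg(m)
Sort arguments:  neg(m) ∘ neg(p)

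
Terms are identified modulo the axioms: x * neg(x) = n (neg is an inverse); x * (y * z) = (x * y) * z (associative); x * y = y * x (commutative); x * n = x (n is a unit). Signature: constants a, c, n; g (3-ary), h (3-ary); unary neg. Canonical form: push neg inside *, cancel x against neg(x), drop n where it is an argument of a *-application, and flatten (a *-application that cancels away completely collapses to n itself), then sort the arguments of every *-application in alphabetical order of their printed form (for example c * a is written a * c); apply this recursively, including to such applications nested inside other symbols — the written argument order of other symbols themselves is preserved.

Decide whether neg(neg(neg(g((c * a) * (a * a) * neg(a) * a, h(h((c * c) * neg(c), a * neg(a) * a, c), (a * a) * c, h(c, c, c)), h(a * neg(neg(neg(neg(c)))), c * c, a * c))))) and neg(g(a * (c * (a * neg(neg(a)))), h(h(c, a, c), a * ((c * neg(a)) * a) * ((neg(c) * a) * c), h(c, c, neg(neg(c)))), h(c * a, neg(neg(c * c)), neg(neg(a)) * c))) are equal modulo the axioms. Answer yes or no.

Left:  neg(neg(neg(g((c * a) * (a * a) * neg(a) * a, h(h((c * c) * neg(c), a * neg(a) * a, c), (a * a) * c, h(c, c, c)), h(a * neg(neg(neg(neg(c)))), c * c, a * c)))))
  Push neg inside:  distribute neg over * and collapse double neg
  Collect terms:  neg(g(a * a * a * c, h(h(c, a, c), a * a * c, h(c, c, c)), h(a * c, c * c, a * c)))
Right:  neg(g(a * (c * (a * neg(neg(a)))), h(h(c, a, c), a * ((c * neg(a)) * a) * ((neg(c) * a) * c), h(c, c, neg(neg(c)))), h(c * a, neg(neg(c * c)), neg(neg(a)) * c)))
  Push neg inside:  distribute neg over * and collapse double neg
  Collect terms:  neg(g(a * a * a * c, h(h(c, a, c), a * a * c, h(c, c, c)), h(a * c, c * c, a * c)))

Answer: yes — both canonical forms are neg(g(a * a * a * c, h(h(c, a, c), a * a * c, h(c, c, c)), h(a * c, c * c, a * c)))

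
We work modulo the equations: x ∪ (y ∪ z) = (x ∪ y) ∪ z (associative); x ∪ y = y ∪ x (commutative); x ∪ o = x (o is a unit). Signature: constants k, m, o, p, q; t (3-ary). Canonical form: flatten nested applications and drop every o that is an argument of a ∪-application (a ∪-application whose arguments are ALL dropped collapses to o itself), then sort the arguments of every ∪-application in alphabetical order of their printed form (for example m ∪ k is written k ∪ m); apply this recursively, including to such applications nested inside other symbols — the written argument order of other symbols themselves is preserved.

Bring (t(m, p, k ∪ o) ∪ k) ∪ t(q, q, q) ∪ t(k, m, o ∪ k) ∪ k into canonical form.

Answer: k ∪ k ∪ t(k, m, k) ∪ t(m, p, k) ∪ t(q, q, q)

Derivation:
Un-nest:  t(m, p, k ∪ o) ∪ k ∪ t(q, q, q) ∪ t(k, m, o ∪ k) ∪ k
Inside:  t(m, p, k ∪ o)  →  t(m, p, k)
Simplify inside:  t(k, m, o ∪ k)  →  t(k, m, k)
Order the arguments:  k ∪ k ∪ t(k, m, k) ∪ t(m, p, k) ∪ t(q, q, q)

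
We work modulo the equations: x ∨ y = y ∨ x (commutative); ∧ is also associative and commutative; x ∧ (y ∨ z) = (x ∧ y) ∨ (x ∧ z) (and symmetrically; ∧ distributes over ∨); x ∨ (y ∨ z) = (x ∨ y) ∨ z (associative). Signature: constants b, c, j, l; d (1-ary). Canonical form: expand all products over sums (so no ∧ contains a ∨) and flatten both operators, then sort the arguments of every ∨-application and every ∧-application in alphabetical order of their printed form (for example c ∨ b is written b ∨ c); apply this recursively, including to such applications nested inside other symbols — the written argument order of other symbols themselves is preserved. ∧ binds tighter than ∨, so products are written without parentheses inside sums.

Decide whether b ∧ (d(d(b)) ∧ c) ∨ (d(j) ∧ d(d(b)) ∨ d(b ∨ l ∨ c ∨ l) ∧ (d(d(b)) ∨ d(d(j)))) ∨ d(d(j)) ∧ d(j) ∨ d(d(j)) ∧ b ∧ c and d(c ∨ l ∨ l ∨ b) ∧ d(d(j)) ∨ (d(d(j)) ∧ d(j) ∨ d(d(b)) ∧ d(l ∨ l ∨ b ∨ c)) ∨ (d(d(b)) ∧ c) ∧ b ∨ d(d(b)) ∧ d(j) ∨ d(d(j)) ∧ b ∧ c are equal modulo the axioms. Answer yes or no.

Left:  b ∧ (d(d(b)) ∧ c) ∨ (d(j) ∧ d(d(b)) ∨ d(b ∨ l ∨ c ∨ l) ∧ (d(d(b)) ∨ d(d(j)))) ∨ d(d(j)) ∧ d(j) ∨ d(d(j)) ∧ b ∧ c
  Distribute:  b ∧ c ∧ d(d(b)) ∨ d(d(b)) ∧ d(j) ∨ d(b ∨ c ∨ l ∨ l) ∧ d(d(b)) ∨ d(b ∨ c ∨ l ∨ l) ∧ d(d(j)) ∨ d(d(j)) ∧ d(j) ∨ b ∧ c ∧ d(d(j))
  Sort:  b ∧ c ∧ d(d(b)) ∨ b ∧ c ∧ d(d(j)) ∨ d(b ∨ c ∨ l ∨ l) ∧ d(d(b)) ∨ d(b ∨ c ∨ l ∨ l) ∧ d(d(j)) ∨ d(d(b)) ∧ d(j) ∨ d(d(j)) ∧ d(j)
Right:  d(c ∨ l ∨ l ∨ b) ∧ d(d(j)) ∨ (d(d(j)) ∧ d(j) ∨ d(d(b)) ∧ d(l ∨ l ∨ b ∨ c)) ∨ (d(d(b)) ∧ c) ∧ b ∨ d(d(b)) ∧ d(j) ∨ d(d(j)) ∧ b ∧ c
  Flatten:  d(b ∨ c ∨ l ∨ l) ∧ d(d(j)) ∨ d(d(j)) ∧ d(j) ∨ d(b ∨ c ∨ l ∨ l) ∧ d(d(b)) ∨ b ∧ c ∧ d(d(b)) ∨ d(d(b)) ∧ d(j) ∨ b ∧ c ∧ d(d(j))
  Order the arguments:  b ∧ c ∧ d(d(b)) ∨ b ∧ c ∧ d(d(j)) ∨ d(b ∨ c ∨ l ∨ l) ∧ d(d(b)) ∨ d(b ∨ c ∨ l ∨ l) ∧ d(d(j)) ∨ d(d(b)) ∧ d(j) ∨ d(d(j)) ∧ d(j)

Answer: yes — both canonical forms are b ∧ c ∧ d(d(b)) ∨ b ∧ c ∧ d(d(j)) ∨ d(b ∨ c ∨ l ∨ l) ∧ d(d(b)) ∨ d(b ∨ c ∨ l ∨ l) ∧ d(d(j)) ∨ d(d(b)) ∧ d(j) ∨ d(d(j)) ∧ d(j)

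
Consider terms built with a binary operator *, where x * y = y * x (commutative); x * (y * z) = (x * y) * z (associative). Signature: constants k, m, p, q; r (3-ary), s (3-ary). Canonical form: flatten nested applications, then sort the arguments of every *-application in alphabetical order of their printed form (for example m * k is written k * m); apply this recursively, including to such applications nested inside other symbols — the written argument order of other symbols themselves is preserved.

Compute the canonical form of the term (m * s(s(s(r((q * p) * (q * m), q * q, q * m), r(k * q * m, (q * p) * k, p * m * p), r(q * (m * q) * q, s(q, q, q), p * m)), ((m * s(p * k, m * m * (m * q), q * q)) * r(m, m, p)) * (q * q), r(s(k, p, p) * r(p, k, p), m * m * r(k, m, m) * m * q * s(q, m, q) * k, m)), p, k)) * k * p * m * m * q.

Answer: k * m * m * m * p * q * s(s(s(r(m * p * q * q, q * q, m * q), r(k * m * q, k * p * q, m * p * p), r(m * q * q * q, s(q, q, q), m * p)), m * q * q * r(m, m, p) * s(k * p, m * m * m * q, q * q), r(r(p, k, p) * s(k, p, p), k * m * m * m * q * r(k, m, m) * s(q, m, q), m)), p, k)

Derivation:
Un-nest:  m * s(s(s(r((q * p) * (q * m), q * q, q * m), r(k * q * m, (q * p) * k, p * m * p), r(q * (m * q) * q, s(q, q, q), p * m)), ((m * s(p * k, m * m * (m * q), q * q)) * r(m, m, p)) * (q * q), r(s(k, p, p) * r(p, k, p), m * m * r(k, m, m) * m * q * s(q, m, q) * k, m)), p, k) * k * p * m * m * q
Simplify inside:  s(s(s(r((q * p) * (q * m), q * q, q * m), r(k * q * m, (q * p) * k, p * m * p), r(q * (m * q) * q, s(q, q, q), p * m)), ((m * s(p * k, m * m * (m * q), q * q)) * r(m, m, p)) * (q * q), r(s(k, p, p) * r(p, k, p), m * m * r(k, m, m) * m * q * s(q, m, q) * k, m)), p, k)  →  s(s(s(r(m * p * q * q, q * q, m * q), r(k * m * q, k * p * q, m * p * p), r(m * q * q * q, s(q, q, q), m * p)), m * q * q * r(m, m, p) * s(k * p, m * m * m * q, q * q), r(r(p, k, p) * s(k, p, p), k * m * m * m * q * r(k, m, m) * s(q, m, q), m)), p, k)
Order the arguments:  k * m * m * m * p * q * s(s(s(r(m * p * q * q, q * q, m * q), r(k * m * q, k * p * q, m * p * p), r(m * q * q * q, s(q, q, q), m * p)), m * q * q * r(m, m, p) * s(k * p, m * m * m * q, q * q), r(r(p, k, p) * s(k, p, p), k * m * m * m * q * r(k, m, m) * s(q, m, q), m)), p, k)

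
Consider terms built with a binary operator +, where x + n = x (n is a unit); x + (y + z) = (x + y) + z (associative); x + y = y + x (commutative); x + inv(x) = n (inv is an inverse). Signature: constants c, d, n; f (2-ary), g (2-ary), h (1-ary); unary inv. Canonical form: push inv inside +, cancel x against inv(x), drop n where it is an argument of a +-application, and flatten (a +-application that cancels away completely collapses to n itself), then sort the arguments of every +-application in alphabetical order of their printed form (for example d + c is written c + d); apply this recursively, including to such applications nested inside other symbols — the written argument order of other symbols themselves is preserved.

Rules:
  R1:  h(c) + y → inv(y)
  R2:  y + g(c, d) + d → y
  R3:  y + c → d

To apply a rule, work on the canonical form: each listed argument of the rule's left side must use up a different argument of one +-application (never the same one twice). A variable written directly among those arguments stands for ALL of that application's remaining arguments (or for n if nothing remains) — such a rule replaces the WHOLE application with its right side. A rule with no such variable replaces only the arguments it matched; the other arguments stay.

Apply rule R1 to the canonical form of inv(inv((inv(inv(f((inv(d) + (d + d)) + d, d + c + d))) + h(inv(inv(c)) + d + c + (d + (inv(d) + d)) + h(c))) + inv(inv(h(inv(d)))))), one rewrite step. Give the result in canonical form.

Canonical form:  f(d + d, c + d + d) + h(c + c + d + d + h(c)) + h(inv(d))
Match R1:  consume h(c);  y := c + c + d + d
The variable takes the whole remainder — replace the entire application.
New term:  f(d + d, c + d + d) + h(inv(c) + inv(c) + inv(d) + inv(d)) + h(inv(d))

Answer: f(d + d, c + d + d) + h(inv(c) + inv(c) + inv(d) + inv(d)) + h(inv(d))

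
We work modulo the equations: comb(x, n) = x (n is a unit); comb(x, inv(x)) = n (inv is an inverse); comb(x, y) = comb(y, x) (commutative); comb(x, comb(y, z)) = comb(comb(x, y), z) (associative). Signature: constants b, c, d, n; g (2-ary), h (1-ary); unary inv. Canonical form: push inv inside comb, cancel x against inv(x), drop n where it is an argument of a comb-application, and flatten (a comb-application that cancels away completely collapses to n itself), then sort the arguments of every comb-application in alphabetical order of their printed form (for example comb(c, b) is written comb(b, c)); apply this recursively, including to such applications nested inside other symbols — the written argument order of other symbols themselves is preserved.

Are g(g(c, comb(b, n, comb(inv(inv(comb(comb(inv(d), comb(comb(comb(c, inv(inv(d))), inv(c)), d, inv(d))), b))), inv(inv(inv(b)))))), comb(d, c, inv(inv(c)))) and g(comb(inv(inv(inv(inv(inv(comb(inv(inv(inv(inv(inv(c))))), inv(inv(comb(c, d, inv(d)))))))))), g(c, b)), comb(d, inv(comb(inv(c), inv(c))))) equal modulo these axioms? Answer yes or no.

Answer: yes — both canonical forms are g(g(c, b), comb(c, c, d))

Derivation:
Left:  g(g(c, comb(b, n, comb(inv(inv(comb(comb(inv(d), comb(comb(comb(c, inv(inv(d))), inv(c)), d, inv(d))), b))), inv(inv(inv(b)))))), comb(d, c, inv(inv(c))))
  Descend into:  comb(b, n, comb(inv(inv(comb(comb(inv(d), comb(comb(comb(c, inv(inv(d))), inv(c)), d, inv(d))), b))), inv(inv(inv(b)))))
  Push inv inside:  distribute inv over comb and collapse double inv
  Cancel:  d cancels; c cancels
  Combine occurrences:  b
  Reassemble:  g(g(c, b), comb(c, c, d))
Right:  g(comb(inv(inv(inv(inv(inv(comb(inv(inv(inv(inv(inv(c))))), inv(inv(comb(c, d, inv(d)))))))))), g(c, b)), comb(d, inv(comb(inv(c), inv(c)))))
  Focus inside:  comb(inv(inv(inv(inv(inv(comb(inv(inv(inv(inv(inv(c))))), inv(inv(comb(c, d, inv(d)))))))))), g(c, b))
  Push inv inside:  distribute inv over comb and collapse double inv
  Cancel inverse pairs:  c cancels; d cancels
  Combine occurrences:  g(c, b)
  Rebuild:  g(g(c, b), comb(c, c, d))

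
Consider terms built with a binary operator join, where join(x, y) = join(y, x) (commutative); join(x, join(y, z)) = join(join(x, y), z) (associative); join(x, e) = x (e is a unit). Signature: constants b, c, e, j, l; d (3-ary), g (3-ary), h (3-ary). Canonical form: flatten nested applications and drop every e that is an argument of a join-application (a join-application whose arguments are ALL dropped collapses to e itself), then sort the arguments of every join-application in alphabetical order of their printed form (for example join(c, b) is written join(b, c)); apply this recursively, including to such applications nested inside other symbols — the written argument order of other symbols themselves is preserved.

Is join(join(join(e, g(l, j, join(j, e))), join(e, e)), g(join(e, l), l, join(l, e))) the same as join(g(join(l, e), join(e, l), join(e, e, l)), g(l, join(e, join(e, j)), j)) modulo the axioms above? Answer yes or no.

Answer: yes — both canonical forms are join(g(l, j, j), g(l, l, l))

Derivation:
Left:  join(join(join(e, g(l, j, join(j, e))), join(e, e)), g(join(e, l), l, join(l, e)))
  Un-nest:  join(e, g(l, j, join(j, e)), e, e, g(join(e, l), l, join(l, e)))
  Simplify inside:  g(l, j, join(j, e))  →  g(l, j, j)
  Canonicalize subterm:  g(join(e, l), l, join(l, e))  →  g(l, l, l)
  Units out:  drop e (×3)
  Sort arguments:  join(g(l, j, j), g(l, l, l))
Right:  join(g(join(l, e), join(e, l), join(e, e, l)), g(l, join(e, join(e, j)), j))
  Inside:  g(join(l, e), join(e, l), join(e, e, l))  →  g(l, l, l)
  Inside:  g(l, join(e, join(e, j)), j)  →  g(l, j, j)
  Sort arguments:  join(g(l, j, j), g(l, l, l))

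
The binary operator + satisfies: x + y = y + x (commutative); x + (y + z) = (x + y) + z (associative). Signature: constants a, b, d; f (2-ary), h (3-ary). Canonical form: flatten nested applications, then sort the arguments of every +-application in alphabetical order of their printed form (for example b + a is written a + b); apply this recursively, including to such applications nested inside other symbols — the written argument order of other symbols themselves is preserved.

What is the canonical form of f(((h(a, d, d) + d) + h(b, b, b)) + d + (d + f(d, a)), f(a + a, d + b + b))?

Answer: f(d + d + d + f(d, a) + h(a, d, d) + h(b, b, b), f(a + a, b + b + d))

Derivation:
Focus inside:  ((h(a, d, d) + d) + h(b, b, b)) + d + (d + f(d, a))
Un-nest:  h(a, d, d) + d + h(b, b, b) + d + d + f(d, a)
Sort arguments:  d + d + d + f(d, a) + h(a, d, d) + h(b, b, b)
Reassemble:  f(d + d + d + f(d, a) + h(a, d, d) + h(b, b, b), f(a + a, b + b + d))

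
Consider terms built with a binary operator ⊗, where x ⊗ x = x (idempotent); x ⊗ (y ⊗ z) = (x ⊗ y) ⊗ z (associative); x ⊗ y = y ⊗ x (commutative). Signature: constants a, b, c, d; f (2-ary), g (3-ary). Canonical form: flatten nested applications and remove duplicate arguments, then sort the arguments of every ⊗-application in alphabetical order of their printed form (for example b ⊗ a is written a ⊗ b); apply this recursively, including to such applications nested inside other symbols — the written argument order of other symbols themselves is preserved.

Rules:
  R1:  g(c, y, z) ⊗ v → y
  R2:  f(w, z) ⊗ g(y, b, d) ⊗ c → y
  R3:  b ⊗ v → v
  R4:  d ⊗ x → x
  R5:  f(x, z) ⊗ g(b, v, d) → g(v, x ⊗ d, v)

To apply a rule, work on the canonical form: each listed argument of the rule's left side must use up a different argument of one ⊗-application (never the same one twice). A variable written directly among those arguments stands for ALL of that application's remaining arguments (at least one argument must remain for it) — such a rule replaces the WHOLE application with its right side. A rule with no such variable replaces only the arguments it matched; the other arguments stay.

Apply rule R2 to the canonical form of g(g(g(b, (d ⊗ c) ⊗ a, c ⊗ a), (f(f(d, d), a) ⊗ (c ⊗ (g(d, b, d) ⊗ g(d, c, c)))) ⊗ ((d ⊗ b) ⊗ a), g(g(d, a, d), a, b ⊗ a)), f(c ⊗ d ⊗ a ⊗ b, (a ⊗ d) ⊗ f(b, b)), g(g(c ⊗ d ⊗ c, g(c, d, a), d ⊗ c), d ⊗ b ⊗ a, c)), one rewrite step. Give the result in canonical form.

Canonical form:  g(g(g(b, a ⊗ c ⊗ d, a ⊗ c), a ⊗ b ⊗ c ⊗ d ⊗ f(f(d, d), a) ⊗ g(d, b, d) ⊗ g(d, c, c), g(g(d, a, d), a, a ⊗ b)), f(a ⊗ b ⊗ c ⊗ d, a ⊗ d ⊗ f(b, b)), g(g(c ⊗ d, g(c, d, a), c ⊗ d), a ⊗ b ⊗ d, c))
R2 matches:  uses c, f(f(d, d), a), g(d, b, d);  w := f(d, d), y := d, z := a
New term:  g(g(g(b, a ⊗ c ⊗ d, a ⊗ c), a ⊗ b ⊗ d ⊗ g(d, c, c), g(g(d, a, d), a, a ⊗ b)), f(a ⊗ b ⊗ c ⊗ d, a ⊗ d ⊗ f(b, b)), g(g(c ⊗ d, g(c, d, a), c ⊗ d), a ⊗ b ⊗ d, c))

Answer: g(g(g(b, a ⊗ c ⊗ d, a ⊗ c), a ⊗ b ⊗ d ⊗ g(d, c, c), g(g(d, a, d), a, a ⊗ b)), f(a ⊗ b ⊗ c ⊗ d, a ⊗ d ⊗ f(b, b)), g(g(c ⊗ d, g(c, d, a), c ⊗ d), a ⊗ b ⊗ d, c))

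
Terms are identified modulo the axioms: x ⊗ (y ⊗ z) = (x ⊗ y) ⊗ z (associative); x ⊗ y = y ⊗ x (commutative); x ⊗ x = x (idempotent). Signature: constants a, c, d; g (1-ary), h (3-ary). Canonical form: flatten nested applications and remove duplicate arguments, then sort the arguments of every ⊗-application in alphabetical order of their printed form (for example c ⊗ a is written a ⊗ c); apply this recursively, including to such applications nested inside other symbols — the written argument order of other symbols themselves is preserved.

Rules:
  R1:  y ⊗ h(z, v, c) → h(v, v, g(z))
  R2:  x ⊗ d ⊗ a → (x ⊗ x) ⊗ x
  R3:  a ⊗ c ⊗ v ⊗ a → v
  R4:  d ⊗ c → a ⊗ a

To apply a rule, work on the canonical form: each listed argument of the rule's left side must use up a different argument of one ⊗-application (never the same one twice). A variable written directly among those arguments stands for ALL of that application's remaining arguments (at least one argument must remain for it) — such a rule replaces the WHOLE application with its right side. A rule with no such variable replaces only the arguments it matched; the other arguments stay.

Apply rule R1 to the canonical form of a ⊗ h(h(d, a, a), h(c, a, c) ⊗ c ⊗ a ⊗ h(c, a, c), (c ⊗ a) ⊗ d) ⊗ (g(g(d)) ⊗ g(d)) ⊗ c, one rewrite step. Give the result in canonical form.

Answer: a ⊗ c ⊗ g(d) ⊗ g(g(d)) ⊗ h(h(d, a, a), h(a, a, g(c)), a ⊗ c ⊗ d)

Derivation:
Canonical form:  a ⊗ c ⊗ g(d) ⊗ g(g(d)) ⊗ h(h(d, a, a), a ⊗ c ⊗ h(c, a, c), a ⊗ c ⊗ d)
R1 matches:  uses h(c, a, c);  v := a, y := a ⊗ c, z := c
The variable takes the whole remainder — replace the entire application.
Giving:  a ⊗ c ⊗ g(d) ⊗ g(g(d)) ⊗ h(h(d, a, a), h(a, a, g(c)), a ⊗ c ⊗ d)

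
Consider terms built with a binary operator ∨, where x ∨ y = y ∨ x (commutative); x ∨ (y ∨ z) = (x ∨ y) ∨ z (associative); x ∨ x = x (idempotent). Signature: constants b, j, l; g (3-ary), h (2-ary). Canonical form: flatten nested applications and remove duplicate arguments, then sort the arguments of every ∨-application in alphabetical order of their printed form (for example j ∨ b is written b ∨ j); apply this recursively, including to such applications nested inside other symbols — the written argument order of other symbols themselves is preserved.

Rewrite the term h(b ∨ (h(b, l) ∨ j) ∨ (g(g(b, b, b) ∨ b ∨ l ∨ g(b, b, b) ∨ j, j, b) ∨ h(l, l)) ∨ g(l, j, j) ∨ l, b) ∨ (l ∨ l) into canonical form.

Un-nest:  h(b ∨ (h(b, l) ∨ j) ∨ (g(g(b, b, b) ∨ b ∨ l ∨ g(b, b, b) ∨ j, j, b) ∨ h(l, l)) ∨ g(l, j, j) ∨ l, b) ∨ l ∨ l
Canonicalize subterm:  h(b ∨ (h(b, l) ∨ j) ∨ (g(g(b, b, b) ∨ b ∨ l ∨ g(b, b, b) ∨ j, j, b) ∨ h(l, l)) ∨ g(l, j, j) ∨ l, b)  →  h(b ∨ g(b ∨ g(b, b, b) ∨ j ∨ l, j, b) ∨ g(l, j, j) ∨ h(b, l) ∨ h(l, l) ∨ j ∨ l, b)
Idempotence:  drop duplicate l
Sort:  h(b ∨ g(b ∨ g(b, b, b) ∨ j ∨ l, j, b) ∨ g(l, j, j) ∨ h(b, l) ∨ h(l, l) ∨ j ∨ l, b) ∨ l

Answer: h(b ∨ g(b ∨ g(b, b, b) ∨ j ∨ l, j, b) ∨ g(l, j, j) ∨ h(b, l) ∨ h(l, l) ∨ j ∨ l, b) ∨ l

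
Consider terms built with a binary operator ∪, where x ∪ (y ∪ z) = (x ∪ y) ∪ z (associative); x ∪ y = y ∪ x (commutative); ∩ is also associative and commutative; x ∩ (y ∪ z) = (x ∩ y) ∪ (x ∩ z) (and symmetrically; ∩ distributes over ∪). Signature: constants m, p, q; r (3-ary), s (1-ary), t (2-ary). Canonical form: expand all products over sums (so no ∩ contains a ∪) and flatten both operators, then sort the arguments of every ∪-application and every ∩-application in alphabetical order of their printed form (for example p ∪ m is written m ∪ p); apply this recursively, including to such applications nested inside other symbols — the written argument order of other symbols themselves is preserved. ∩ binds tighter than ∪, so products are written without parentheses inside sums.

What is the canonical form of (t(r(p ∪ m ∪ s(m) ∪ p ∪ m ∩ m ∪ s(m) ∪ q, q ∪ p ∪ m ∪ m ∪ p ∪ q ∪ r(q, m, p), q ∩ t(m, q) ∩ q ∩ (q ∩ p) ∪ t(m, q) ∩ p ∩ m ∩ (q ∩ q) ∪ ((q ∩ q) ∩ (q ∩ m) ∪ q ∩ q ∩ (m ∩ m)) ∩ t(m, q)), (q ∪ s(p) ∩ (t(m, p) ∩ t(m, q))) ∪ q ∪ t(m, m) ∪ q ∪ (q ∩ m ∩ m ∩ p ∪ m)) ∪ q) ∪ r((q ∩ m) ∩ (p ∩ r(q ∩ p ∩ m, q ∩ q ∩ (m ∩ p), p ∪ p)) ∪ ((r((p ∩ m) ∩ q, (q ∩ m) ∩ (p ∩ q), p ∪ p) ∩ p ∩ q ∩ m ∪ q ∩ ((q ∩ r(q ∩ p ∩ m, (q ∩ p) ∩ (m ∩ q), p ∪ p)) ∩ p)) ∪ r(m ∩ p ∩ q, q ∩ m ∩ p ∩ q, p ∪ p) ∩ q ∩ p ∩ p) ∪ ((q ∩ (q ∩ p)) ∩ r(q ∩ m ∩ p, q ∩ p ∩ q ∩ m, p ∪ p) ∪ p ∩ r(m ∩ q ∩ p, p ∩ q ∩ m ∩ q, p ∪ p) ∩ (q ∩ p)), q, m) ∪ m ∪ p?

Distribute:  t(r(m ∪ m ∩ m ∪ p ∪ p ∪ q ∪ s(m) ∪ s(m), m ∪ m ∪ p ∪ p ∪ q ∪ q ∪ r(q, m, p), m ∩ m ∩ q ∩ q ∩ t(m, q) ∪ m ∩ p ∩ q ∩ q ∩ t(m, q) ∪ m ∩ q ∩ q ∩ q ∩ t(m, q) ∪ p ∩ q ∩ q ∩ q ∩ t(m, q)), m ∪ m ∩ m ∩ p ∩ q ∪ q ∪ q ∪ q ∪ s(p) ∩ t(m, p) ∩ t(m, q) ∪ t(m, m)) ∪ q ∪ r(m ∩ p ∩ q ∩ r(m ∩ p ∩ q, m ∩ p ∩ q ∩ q, p ∪ p) ∪ m ∩ p ∩ q ∩ r(m ∩ p ∩ q, m ∩ p ∩ q ∩ q, p ∪ p) ∪ p ∩ p ∩ q ∩ r(m ∩ p ∩ q, m ∩ p ∩ q ∩ q, p ∪ p) ∪ p ∩ p ∩ q ∩ r(m ∩ p ∩ q, m ∩ p ∩ q ∩ q, p ∪ p) ∪ p ∩ q ∩ q ∩ r(m ∩ p ∩ q, m ∩ p ∩ q ∩ q, p ∪ p) ∪ p ∩ q ∩ q ∩ r(m ∩ p ∩ q, m ∩ p ∩ q ∩ q, p ∪ p), q, m) ∪ m ∪ p
Order the arguments:  m ∪ p ∪ q ∪ r(m ∩ p ∩ q ∩ r(m ∩ p ∩ q, m ∩ p ∩ q ∩ q, p ∪ p) ∪ m ∩ p ∩ q ∩ r(m ∩ p ∩ q, m ∩ p ∩ q ∩ q, p ∪ p) ∪ p ∩ p ∩ q ∩ r(m ∩ p ∩ q, m ∩ p ∩ q ∩ q, p ∪ p) ∪ p ∩ p ∩ q ∩ r(m ∩ p ∩ q, m ∩ p ∩ q ∩ q, p ∪ p) ∪ p ∩ q ∩ q ∩ r(m ∩ p ∩ q, m ∩ p ∩ q ∩ q, p ∪ p) ∪ p ∩ q ∩ q ∩ r(m ∩ p ∩ q, m ∩ p ∩ q ∩ q, p ∪ p), q, m) ∪ t(r(m ∪ m ∩ m ∪ p ∪ p ∪ q ∪ s(m) ∪ s(m), m ∪ m ∪ p ∪ p ∪ q ∪ q ∪ r(q, m, p), m ∩ m ∩ q ∩ q ∩ t(m, q) ∪ m ∩ p ∩ q ∩ q ∩ t(m, q) ∪ m ∩ q ∩ q ∩ q ∩ t(m, q) ∪ p ∩ q ∩ q ∩ q ∩ t(m, q)), m ∪ m ∩ m ∩ p ∩ q ∪ q ∪ q ∪ q ∪ s(p) ∩ t(m, p) ∩ t(m, q) ∪ t(m, m))

Answer: m ∪ p ∪ q ∪ r(m ∩ p ∩ q ∩ r(m ∩ p ∩ q, m ∩ p ∩ q ∩ q, p ∪ p) ∪ m ∩ p ∩ q ∩ r(m ∩ p ∩ q, m ∩ p ∩ q ∩ q, p ∪ p) ∪ p ∩ p ∩ q ∩ r(m ∩ p ∩ q, m ∩ p ∩ q ∩ q, p ∪ p) ∪ p ∩ p ∩ q ∩ r(m ∩ p ∩ q, m ∩ p ∩ q ∩ q, p ∪ p) ∪ p ∩ q ∩ q ∩ r(m ∩ p ∩ q, m ∩ p ∩ q ∩ q, p ∪ p) ∪ p ∩ q ∩ q ∩ r(m ∩ p ∩ q, m ∩ p ∩ q ∩ q, p ∪ p), q, m) ∪ t(r(m ∪ m ∩ m ∪ p ∪ p ∪ q ∪ s(m) ∪ s(m), m ∪ m ∪ p ∪ p ∪ q ∪ q ∪ r(q, m, p), m ∩ m ∩ q ∩ q ∩ t(m, q) ∪ m ∩ p ∩ q ∩ q ∩ t(m, q) ∪ m ∩ q ∩ q ∩ q ∩ t(m, q) ∪ p ∩ q ∩ q ∩ q ∩ t(m, q)), m ∪ m ∩ m ∩ p ∩ q ∪ q ∪ q ∪ q ∪ s(p) ∩ t(m, p) ∩ t(m, q) ∪ t(m, m))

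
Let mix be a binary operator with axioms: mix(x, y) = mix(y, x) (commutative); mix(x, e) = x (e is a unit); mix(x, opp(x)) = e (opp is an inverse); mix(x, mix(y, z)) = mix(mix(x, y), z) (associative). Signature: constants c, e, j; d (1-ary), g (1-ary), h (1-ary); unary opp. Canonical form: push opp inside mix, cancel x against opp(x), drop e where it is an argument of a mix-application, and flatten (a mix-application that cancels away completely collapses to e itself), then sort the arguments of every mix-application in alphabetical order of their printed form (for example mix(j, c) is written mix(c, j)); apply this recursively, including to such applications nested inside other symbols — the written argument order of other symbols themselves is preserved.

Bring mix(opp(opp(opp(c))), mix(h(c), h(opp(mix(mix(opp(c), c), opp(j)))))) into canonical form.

Answer: mix(h(c), h(j), opp(c))

Derivation:
Push opp inside:  distribute opp over mix and collapse double opp
Collect:  mix(opp(c), h(c), h(j))
Sort arguments:  mix(h(c), h(j), opp(c))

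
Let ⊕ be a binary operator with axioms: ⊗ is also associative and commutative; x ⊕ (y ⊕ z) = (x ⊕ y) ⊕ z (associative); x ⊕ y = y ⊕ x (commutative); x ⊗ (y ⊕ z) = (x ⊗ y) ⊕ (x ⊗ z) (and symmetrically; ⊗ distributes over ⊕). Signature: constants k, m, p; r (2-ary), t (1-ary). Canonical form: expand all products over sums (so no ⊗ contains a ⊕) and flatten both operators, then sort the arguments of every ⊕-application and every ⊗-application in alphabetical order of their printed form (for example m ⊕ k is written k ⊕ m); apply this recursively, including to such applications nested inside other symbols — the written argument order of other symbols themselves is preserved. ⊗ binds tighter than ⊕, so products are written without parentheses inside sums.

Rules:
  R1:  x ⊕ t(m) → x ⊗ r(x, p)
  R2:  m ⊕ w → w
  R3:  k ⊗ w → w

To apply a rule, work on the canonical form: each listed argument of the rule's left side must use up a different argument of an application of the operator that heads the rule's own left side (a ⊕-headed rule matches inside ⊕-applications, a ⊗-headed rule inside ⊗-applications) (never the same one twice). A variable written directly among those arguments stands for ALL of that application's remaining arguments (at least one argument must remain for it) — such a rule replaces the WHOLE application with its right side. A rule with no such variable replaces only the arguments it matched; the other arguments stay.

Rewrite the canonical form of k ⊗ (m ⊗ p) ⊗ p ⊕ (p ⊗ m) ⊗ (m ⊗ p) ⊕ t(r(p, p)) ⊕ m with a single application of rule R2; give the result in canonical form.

Canonical form:  k ⊗ m ⊗ p ⊗ p ⊕ m ⊕ m ⊗ m ⊗ p ⊗ p ⊕ t(r(p, p))
Apply R2:  consuming m;  w := k ⊗ m ⊗ p ⊗ p ⊕ m ⊗ m ⊗ p ⊗ p ⊕ t(r(p, p))
Every leftover argument binds to the variable; the entire application is replaced.
Giving:  k ⊗ m ⊗ p ⊗ p ⊕ m ⊗ m ⊗ p ⊗ p ⊕ t(r(p, p))

Answer: k ⊗ m ⊗ p ⊗ p ⊕ m ⊗ m ⊗ p ⊗ p ⊕ t(r(p, p))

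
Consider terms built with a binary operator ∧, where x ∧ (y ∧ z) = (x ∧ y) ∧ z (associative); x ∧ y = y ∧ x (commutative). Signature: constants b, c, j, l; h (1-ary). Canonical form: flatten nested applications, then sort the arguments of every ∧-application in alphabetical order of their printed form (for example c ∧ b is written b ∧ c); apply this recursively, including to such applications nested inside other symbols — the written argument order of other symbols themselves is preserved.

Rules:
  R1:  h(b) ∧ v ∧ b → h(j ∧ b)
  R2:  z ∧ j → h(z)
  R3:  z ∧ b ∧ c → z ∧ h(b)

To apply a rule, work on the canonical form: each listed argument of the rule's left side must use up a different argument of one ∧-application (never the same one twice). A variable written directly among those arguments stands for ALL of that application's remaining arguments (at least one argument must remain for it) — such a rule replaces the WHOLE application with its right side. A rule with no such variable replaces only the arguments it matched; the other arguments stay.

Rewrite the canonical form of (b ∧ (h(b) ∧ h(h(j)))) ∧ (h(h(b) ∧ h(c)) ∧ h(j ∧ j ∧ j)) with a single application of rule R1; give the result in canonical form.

Canonical form:  b ∧ h(b) ∧ h(h(b) ∧ h(c)) ∧ h(h(j)) ∧ h(j ∧ j ∧ j)
Apply R1:  consuming b, h(b);  v := h(h(b) ∧ h(c)) ∧ h(h(j)) ∧ h(j ∧ j ∧ j)
The variable takes the whole remainder — replace the entire application.
New term:  h(b ∧ j)

Answer: h(b ∧ j)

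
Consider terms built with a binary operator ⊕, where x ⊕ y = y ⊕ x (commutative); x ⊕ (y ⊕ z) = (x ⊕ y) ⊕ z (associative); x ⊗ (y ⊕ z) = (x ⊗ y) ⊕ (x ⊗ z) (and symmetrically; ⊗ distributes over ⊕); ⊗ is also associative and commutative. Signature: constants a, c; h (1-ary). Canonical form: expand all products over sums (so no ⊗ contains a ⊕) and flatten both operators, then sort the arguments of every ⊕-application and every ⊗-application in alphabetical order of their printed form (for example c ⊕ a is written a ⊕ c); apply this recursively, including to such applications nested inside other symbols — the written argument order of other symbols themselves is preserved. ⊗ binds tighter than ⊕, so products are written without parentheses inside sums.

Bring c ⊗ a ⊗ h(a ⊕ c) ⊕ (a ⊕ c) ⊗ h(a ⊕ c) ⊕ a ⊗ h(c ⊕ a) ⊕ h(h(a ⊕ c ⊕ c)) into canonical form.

Distribute:  a ⊗ c ⊗ h(a ⊕ c) ⊕ a ⊗ h(a ⊕ c) ⊕ c ⊗ h(a ⊕ c) ⊕ a ⊗ h(a ⊕ c) ⊕ h(h(a ⊕ c ⊕ c))
Sort arguments:  a ⊗ c ⊗ h(a ⊕ c) ⊕ a ⊗ h(a ⊕ c) ⊕ a ⊗ h(a ⊕ c) ⊕ c ⊗ h(a ⊕ c) ⊕ h(h(a ⊕ c ⊕ c))

Answer: a ⊗ c ⊗ h(a ⊕ c) ⊕ a ⊗ h(a ⊕ c) ⊕ a ⊗ h(a ⊕ c) ⊕ c ⊗ h(a ⊕ c) ⊕ h(h(a ⊕ c ⊕ c))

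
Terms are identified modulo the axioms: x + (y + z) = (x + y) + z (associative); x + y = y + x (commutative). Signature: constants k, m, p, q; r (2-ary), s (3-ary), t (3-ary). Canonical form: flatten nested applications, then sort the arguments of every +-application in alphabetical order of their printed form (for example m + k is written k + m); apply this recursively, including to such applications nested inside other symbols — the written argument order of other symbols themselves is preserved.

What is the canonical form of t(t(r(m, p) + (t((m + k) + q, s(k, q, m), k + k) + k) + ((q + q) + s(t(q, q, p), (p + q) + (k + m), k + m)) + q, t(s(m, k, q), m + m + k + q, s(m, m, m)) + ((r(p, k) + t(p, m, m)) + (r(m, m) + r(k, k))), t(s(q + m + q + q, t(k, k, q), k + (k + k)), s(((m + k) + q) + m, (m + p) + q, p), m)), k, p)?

Answer: t(t(k + q + q + q + r(m, p) + s(t(q, q, p), k + m + p + q, k + m) + t(k + m + q, s(k, q, m), k + k), r(k, k) + r(m, m) + r(p, k) + t(p, m, m) + t(s(m, k, q), k + m + m + q, s(m, m, m)), t(s(m + q + q + q, t(k, k, q), k + k + k), s(k + m + m + q, m + p + q, p), m)), k, p)

Derivation:
Focus inside:  r(m, p) + (t((m + k) + q, s(k, q, m), k + k) + k) + ((q + q) + s(t(q, q, p), (p + q) + (k + m), k + m)) + q
Merge nested applications:  r(m, p) + t((m + k) + q, s(k, q, m), k + k) + k + q + q + s(t(q, q, p), (p + q) + (k + m), k + m) + q
Simplify inside:  t((m + k) + q, s(k, q, m), k + k)  →  t(k + m + q, s(k, q, m), k + k)
Simplify inside:  s(t(q, q, p), (p + q) + (k + m), k + m)  →  s(t(q, q, p), k + m + p + q, k + m)
Sort arguments:  k + q + q + q + r(m, p) + s(t(q, q, p), k + m + p + q, k + m) + t(k + m + q, s(k, q, m), k + k)
Put back:  t(t(k + q + q + q + r(m, p) + s(t(q, q, p), k + m + p + q, k + m) + t(k + m + q, s(k, q, m), k + k), r(k, k) + r(m, m) + r(p, k) + t(p, m, m) + t(s(m, k, q), k + m + m + q, s(m, m, m)), t(s(m + q + q + q, t(k, k, q), k + k + k), s(k + m + m + q, m + p + q, p), m)), k, p)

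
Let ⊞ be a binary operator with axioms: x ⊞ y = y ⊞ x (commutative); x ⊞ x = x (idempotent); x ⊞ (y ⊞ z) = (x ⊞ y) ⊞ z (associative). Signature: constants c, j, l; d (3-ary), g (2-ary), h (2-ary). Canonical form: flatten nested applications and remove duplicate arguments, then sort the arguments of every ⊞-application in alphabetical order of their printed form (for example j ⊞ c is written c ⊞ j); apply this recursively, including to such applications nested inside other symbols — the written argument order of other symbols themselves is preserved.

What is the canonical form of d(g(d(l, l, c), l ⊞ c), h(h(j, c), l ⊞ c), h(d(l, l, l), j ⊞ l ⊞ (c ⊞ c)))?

Answer: d(g(d(l, l, c), c ⊞ l), h(h(j, c), c ⊞ l), h(d(l, l, l), c ⊞ j ⊞ l))

Derivation:
Focus inside:  j ⊞ l ⊞ (c ⊞ c)
Flatten:  j ⊞ l ⊞ c ⊞ c
Drop duplicates:  drop duplicate c
Order the arguments:  c ⊞ j ⊞ l
Rebuild:  d(g(d(l, l, c), c ⊞ l), h(h(j, c), c ⊞ l), h(d(l, l, l), c ⊞ j ⊞ l))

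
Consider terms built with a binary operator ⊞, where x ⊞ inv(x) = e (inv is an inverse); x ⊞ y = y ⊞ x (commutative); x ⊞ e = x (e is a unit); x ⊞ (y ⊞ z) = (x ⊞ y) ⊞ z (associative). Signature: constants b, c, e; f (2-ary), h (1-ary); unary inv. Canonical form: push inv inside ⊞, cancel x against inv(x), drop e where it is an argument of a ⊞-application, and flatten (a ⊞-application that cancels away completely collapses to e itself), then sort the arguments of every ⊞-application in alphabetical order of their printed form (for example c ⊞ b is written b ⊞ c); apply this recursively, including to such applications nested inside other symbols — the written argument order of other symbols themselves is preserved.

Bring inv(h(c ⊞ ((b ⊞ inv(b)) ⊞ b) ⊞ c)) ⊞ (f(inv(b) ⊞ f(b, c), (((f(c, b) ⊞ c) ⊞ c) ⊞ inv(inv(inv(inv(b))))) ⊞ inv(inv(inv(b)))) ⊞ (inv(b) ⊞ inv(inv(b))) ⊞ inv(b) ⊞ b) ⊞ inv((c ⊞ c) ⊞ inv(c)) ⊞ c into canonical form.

Push inv inside:  distribute inv over ⊞ and collapse double inv
Cancel:  b cancels; c cancels
Combine occurrences:  inv(h(b ⊞ c ⊞ c)) ⊞ f(f(b, c) ⊞ inv(b), c ⊞ c ⊞ f(c, b))
Sort arguments:  f(f(b, c) ⊞ inv(b), c ⊞ c ⊞ f(c, b)) ⊞ inv(h(b ⊞ c ⊞ c))

Answer: f(f(b, c) ⊞ inv(b), c ⊞ c ⊞ f(c, b)) ⊞ inv(h(b ⊞ c ⊞ c))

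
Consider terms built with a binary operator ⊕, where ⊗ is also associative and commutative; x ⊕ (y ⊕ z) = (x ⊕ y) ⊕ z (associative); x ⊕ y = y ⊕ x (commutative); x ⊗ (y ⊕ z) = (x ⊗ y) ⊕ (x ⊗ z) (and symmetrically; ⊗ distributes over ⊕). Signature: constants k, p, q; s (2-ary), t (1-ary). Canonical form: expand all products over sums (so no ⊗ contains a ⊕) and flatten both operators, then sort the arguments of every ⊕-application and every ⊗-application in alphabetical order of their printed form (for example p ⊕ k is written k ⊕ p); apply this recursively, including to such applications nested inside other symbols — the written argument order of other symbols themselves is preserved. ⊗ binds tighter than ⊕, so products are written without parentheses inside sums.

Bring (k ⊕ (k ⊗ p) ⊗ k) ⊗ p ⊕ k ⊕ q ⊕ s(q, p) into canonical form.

Answer: k ⊕ k ⊗ k ⊗ p ⊗ p ⊕ k ⊗ p ⊕ q ⊕ s(q, p)

Derivation:
Expand products over sums:  k ⊗ p ⊕ k ⊗ k ⊗ p ⊗ p ⊕ k ⊕ q ⊕ s(q, p)
Sort arguments:  k ⊕ k ⊗ k ⊗ p ⊗ p ⊕ k ⊗ p ⊕ q ⊕ s(q, p)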